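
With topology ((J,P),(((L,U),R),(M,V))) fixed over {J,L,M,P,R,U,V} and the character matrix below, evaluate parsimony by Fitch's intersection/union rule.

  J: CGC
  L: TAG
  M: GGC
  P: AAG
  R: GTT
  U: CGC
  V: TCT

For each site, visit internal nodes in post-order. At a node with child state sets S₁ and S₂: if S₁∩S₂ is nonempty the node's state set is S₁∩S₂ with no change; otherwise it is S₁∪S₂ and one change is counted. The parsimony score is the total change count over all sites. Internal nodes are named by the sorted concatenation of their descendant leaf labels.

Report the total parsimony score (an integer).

13

JP@0: {C} ∪ {A} = {A,C} (union, +1)
LU@0: {T} ∪ {C} = {C,T} (union, +1)
LRU@0: {C,T} ∪ {G} = {C,G,T} (union, +1)
MV@0: {G} ∪ {T} = {G,T} (union, +1)
LMRUV@0: {C,G,T} ∩ {G,T} = {G,T} (intersection, +0)
JLMPRUV@0: {A,C} ∪ {G,T} = {A,C,G,T} (union, +1)
JP@1: {G} ∪ {A} = {A,G} (union, +1)
LU@1: {A} ∪ {G} = {A,G} (union, +1)
LRU@1: {A,G} ∪ {T} = {A,G,T} (union, +1)
MV@1: {G} ∪ {C} = {C,G} (union, +1)
LMRUV@1: {A,G,T} ∩ {C,G} = {G} (intersection, +0)
JLMPRUV@1: {A,G} ∩ {G} = {G} (intersection, +0)
JP@2: {C} ∪ {G} = {C,G} (union, +1)
LU@2: {G} ∪ {C} = {C,G} (union, +1)
LRU@2: {C,G} ∪ {T} = {C,G,T} (union, +1)
MV@2: {C} ∪ {T} = {C,T} (union, +1)
LMRUV@2: {C,G,T} ∩ {C,T} = {C,T} (intersection, +0)
JLMPRUV@2: {C,G} ∩ {C,T} = {C} (intersection, +0)
per-site changes: [5, 4, 4]; total = 13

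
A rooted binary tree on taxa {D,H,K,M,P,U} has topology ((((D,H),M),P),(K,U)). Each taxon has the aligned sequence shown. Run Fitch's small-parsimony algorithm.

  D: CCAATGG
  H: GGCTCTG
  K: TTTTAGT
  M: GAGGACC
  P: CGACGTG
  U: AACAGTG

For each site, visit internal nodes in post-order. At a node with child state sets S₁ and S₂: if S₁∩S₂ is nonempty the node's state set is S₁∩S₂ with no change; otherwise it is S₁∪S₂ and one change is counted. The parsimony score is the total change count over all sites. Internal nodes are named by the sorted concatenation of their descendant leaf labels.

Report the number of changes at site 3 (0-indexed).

4

site 0, node DH: D={C} ∪ H={G} → {C,G} (+1)
site 0, node DHM: DH={C,G} ∩ M={G} → {G} (+0)
site 0, node DHMP: DHM={G} ∪ P={C} → {C,G} (+1)
site 0, node KU: K={T} ∪ U={A} → {A,T} (+1)
site 0, node DHKMPU: DHMP={C,G} ∪ KU={A,T} → {A,C,G,T} (+1)
site 1, node DH: D={C} ∪ H={G} → {C,G} (+1)
site 1, node DHM: DH={C,G} ∪ M={A} → {A,C,G} (+1)
site 1, node DHMP: DHM={A,C,G} ∩ P={G} → {G} (+0)
site 1, node KU: K={T} ∪ U={A} → {A,T} (+1)
site 1, node DHKMPU: DHMP={G} ∪ KU={A,T} → {A,G,T} (+1)
site 2, node DH: D={A} ∪ H={C} → {A,C} (+1)
site 2, node DHM: DH={A,C} ∪ M={G} → {A,C,G} (+1)
site 2, node DHMP: DHM={A,C,G} ∩ P={A} → {A} (+0)
site 2, node KU: K={T} ∪ U={C} → {C,T} (+1)
site 2, node DHKMPU: DHMP={A} ∪ KU={C,T} → {A,C,T} (+1)
site 3, node DH: D={A} ∪ H={T} → {A,T} (+1)
site 3, node DHM: DH={A,T} ∪ M={G} → {A,G,T} (+1)
site 3, node DHMP: DHM={A,G,T} ∪ P={C} → {A,C,G,T} (+1)
site 3, node KU: K={T} ∪ U={A} → {A,T} (+1)
site 3, node DHKMPU: DHMP={A,C,G,T} ∩ KU={A,T} → {A,T} (+0)
site 4, node DH: D={T} ∪ H={C} → {C,T} (+1)
site 4, node DHM: DH={C,T} ∪ M={A} → {A,C,T} (+1)
site 4, node DHMP: DHM={A,C,T} ∪ P={G} → {A,C,G,T} (+1)
site 4, node KU: K={A} ∪ U={G} → {A,G} (+1)
site 4, node DHKMPU: DHMP={A,C,G,T} ∩ KU={A,G} → {A,G} (+0)
site 5, node DH: D={G} ∪ H={T} → {G,T} (+1)
site 5, node DHM: DH={G,T} ∪ M={C} → {C,G,T} (+1)
site 5, node DHMP: DHM={C,G,T} ∩ P={T} → {T} (+0)
site 5, node KU: K={G} ∪ U={T} → {G,T} (+1)
site 5, node DHKMPU: DHMP={T} ∩ KU={G,T} → {T} (+0)
site 6, node DH: D={G} ∩ H={G} → {G} (+0)
site 6, node DHM: DH={G} ∪ M={C} → {C,G} (+1)
site 6, node DHMP: DHM={C,G} ∩ P={G} → {G} (+0)
site 6, node KU: K={T} ∪ U={G} → {G,T} (+1)
site 6, node DHKMPU: DHMP={G} ∩ KU={G,T} → {G} (+0)
per-site changes: [4, 4, 4, 4, 4, 3, 2]; total = 25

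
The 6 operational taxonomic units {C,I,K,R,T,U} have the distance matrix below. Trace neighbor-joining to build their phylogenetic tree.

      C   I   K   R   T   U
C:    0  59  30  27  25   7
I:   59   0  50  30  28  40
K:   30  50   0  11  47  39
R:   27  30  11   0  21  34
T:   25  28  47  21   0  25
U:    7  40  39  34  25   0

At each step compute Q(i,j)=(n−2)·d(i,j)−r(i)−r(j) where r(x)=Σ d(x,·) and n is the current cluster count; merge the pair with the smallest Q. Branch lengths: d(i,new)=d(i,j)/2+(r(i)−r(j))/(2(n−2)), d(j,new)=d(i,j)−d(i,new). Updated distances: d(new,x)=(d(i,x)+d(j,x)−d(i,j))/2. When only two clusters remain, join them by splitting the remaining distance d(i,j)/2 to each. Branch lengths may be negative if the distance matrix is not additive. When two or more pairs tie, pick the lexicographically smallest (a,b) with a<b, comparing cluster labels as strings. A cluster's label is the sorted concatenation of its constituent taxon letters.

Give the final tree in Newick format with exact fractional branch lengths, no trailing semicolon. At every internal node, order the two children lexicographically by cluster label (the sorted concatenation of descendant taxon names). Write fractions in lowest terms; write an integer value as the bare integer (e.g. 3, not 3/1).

((((C:31/8,U:25/8):103/8,(K:83/6,R:-17/6):85/8):55/8,I:173/8):51/16,T:51/16)

step 1: merge (C,U) at d=7, Q=-265; branch lengths C→31/8, U→25/8; new cluster CU
  updated: d(CU,I)=46, d(CU,K)=31, d(CU,R)=27, d(CU,T)=43/2
step 2: merge (K,R) at d=11, Q=-195; branch lengths K→83/6, R→-17/6; new cluster KR
  updated: d(CU,KR)=47/2, d(I,KR)=69/2, d(KR,T)=57/2
step 3: merge (CU,KR) at d=47/2, Q=-261/2; branch lengths CU→103/8, KR→85/8; new cluster CKRU
  updated: d(CKRU,I)=57/2, d(CKRU,T)=53/4
step 4: merge (CKRU,I) at d=57/2, Q=-279/4; branch lengths CKRU→55/8, I→173/8; new cluster CIKRU
  updated: d(CIKRU,T)=51/8
step 5: merge (CIKRU,T) at d=51/8; branch lengths CIKRU→51/16, T→51/16; new cluster CIKRTU
final tree: ((((C:31/8,U:25/8):103/8,(K:83/6,R:-17/6):85/8):55/8,I:173/8):51/16,T:51/16)
total length: 611/8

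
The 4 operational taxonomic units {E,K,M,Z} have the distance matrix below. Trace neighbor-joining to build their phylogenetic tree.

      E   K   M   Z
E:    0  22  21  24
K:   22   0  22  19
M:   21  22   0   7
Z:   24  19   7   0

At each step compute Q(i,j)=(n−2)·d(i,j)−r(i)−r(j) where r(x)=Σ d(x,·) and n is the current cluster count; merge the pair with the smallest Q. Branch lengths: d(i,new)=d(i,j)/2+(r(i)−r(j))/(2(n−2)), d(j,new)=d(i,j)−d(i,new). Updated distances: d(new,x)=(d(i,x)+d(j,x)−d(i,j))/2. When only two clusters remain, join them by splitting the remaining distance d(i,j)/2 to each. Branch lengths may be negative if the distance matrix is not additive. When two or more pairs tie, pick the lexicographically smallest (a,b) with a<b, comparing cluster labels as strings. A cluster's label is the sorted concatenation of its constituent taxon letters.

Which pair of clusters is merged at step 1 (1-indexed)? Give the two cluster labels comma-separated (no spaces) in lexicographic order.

E,K

1. join E+K (d=22, Q=-86) ⇒ EK; edges |E|=12, |K|=10
  updated: d(EK,M)=21/2, d(EK,Z)=21/2
2. join EK+M (d=21/2, Q=-28) ⇒ EKM; edges |EK|=7, |M|=7/2
  updated: d(EKM,Z)=7/2
3. join EKM+Z (d=7/2) ⇒ EKMZ; edges |EKM|=7/4, |Z|=7/4
final tree: (((E:12,K:10):7,M:7/2):7/4,Z:7/4)
total length: 36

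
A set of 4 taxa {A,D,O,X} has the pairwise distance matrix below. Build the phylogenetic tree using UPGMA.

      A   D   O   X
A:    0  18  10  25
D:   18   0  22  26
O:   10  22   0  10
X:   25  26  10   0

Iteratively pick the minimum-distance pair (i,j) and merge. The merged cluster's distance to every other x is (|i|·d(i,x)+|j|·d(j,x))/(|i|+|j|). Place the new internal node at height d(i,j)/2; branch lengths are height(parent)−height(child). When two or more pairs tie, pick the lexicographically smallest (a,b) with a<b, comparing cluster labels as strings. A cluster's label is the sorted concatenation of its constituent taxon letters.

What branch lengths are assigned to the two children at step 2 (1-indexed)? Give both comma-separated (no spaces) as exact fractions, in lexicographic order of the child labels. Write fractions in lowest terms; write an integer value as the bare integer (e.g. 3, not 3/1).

15/4,35/4

step 1: merge (A,O) at d=10; branch lengths A→5, O→5; new cluster AO
  updated: d(AO,D)=20, d(AO,X)=35/2
step 2: merge (AO,X) at d=35/2; branch lengths AO→15/4, X→35/4; new cluster AOX
  updated: d(AOX,D)=22
step 3: merge (AOX,D) at d=22; branch lengths AOX→9/4, D→11; new cluster ADOX
final tree: (((A:5,O:5):15/4,X:35/4):9/4,D:11)
total length: 143/4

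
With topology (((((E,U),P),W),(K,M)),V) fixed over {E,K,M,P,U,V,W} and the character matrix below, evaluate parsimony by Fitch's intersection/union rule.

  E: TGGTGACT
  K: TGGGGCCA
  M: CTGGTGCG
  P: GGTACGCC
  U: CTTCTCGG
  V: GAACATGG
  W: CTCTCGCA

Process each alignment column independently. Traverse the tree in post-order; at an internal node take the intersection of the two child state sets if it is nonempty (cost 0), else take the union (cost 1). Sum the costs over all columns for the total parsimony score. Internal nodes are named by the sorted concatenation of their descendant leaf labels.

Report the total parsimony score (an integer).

[col 0] EU: children E:{T}, U:{C} ∪→ {C,T}; cost 1
[col 0] EPU: children EU:{C,T}, P:{G} ∪→ {C,G,T}; cost 1
[col 0] EPUW: children EPU:{C,G,T}, W:{C} ∩→ {C}; cost 0
[col 0] KM: children K:{T}, M:{C} ∪→ {C,T}; cost 1
[col 0] EKMPUW: children EPUW:{C}, KM:{C,T} ∩→ {C}; cost 0
[col 0] EKMPUVW: children EKMPUW:{C}, V:{G} ∪→ {C,G}; cost 1
[col 1] EU: children E:{G}, U:{T} ∪→ {G,T}; cost 1
[col 1] EPU: children EU:{G,T}, P:{G} ∩→ {G}; cost 0
[col 1] EPUW: children EPU:{G}, W:{T} ∪→ {G,T}; cost 1
[col 1] KM: children K:{G}, M:{T} ∪→ {G,T}; cost 1
[col 1] EKMPUW: children EPUW:{G,T}, KM:{G,T} ∩→ {G,T}; cost 0
[col 1] EKMPUVW: children EKMPUW:{G,T}, V:{A} ∪→ {A,G,T}; cost 1
[col 2] EU: children E:{G}, U:{T} ∪→ {G,T}; cost 1
[col 2] EPU: children EU:{G,T}, P:{T} ∩→ {T}; cost 0
[col 2] EPUW: children EPU:{T}, W:{C} ∪→ {C,T}; cost 1
[col 2] KM: children K:{G}, M:{G} ∩→ {G}; cost 0
[col 2] EKMPUW: children EPUW:{C,T}, KM:{G} ∪→ {C,G,T}; cost 1
[col 2] EKMPUVW: children EKMPUW:{C,G,T}, V:{A} ∪→ {A,C,G,T}; cost 1
[col 3] EU: children E:{T}, U:{C} ∪→ {C,T}; cost 1
[col 3] EPU: children EU:{C,T}, P:{A} ∪→ {A,C,T}; cost 1
[col 3] EPUW: children EPU:{A,C,T}, W:{T} ∩→ {T}; cost 0
[col 3] KM: children K:{G}, M:{G} ∩→ {G}; cost 0
[col 3] EKMPUW: children EPUW:{T}, KM:{G} ∪→ {G,T}; cost 1
[col 3] EKMPUVW: children EKMPUW:{G,T}, V:{C} ∪→ {C,G,T}; cost 1
[col 4] EU: children E:{G}, U:{T} ∪→ {G,T}; cost 1
[col 4] EPU: children EU:{G,T}, P:{C} ∪→ {C,G,T}; cost 1
[col 4] EPUW: children EPU:{C,G,T}, W:{C} ∩→ {C}; cost 0
[col 4] KM: children K:{G}, M:{T} ∪→ {G,T}; cost 1
[col 4] EKMPUW: children EPUW:{C}, KM:{G,T} ∪→ {C,G,T}; cost 1
[col 4] EKMPUVW: children EKMPUW:{C,G,T}, V:{A} ∪→ {A,C,G,T}; cost 1
[col 5] EU: children E:{A}, U:{C} ∪→ {A,C}; cost 1
[col 5] EPU: children EU:{A,C}, P:{G} ∪→ {A,C,G}; cost 1
[col 5] EPUW: children EPU:{A,C,G}, W:{G} ∩→ {G}; cost 0
[col 5] KM: children K:{C}, M:{G} ∪→ {C,G}; cost 1
[col 5] EKMPUW: children EPUW:{G}, KM:{C,G} ∩→ {G}; cost 0
[col 5] EKMPUVW: children EKMPUW:{G}, V:{T} ∪→ {G,T}; cost 1
[col 6] EU: children E:{C}, U:{G} ∪→ {C,G}; cost 1
[col 6] EPU: children EU:{C,G}, P:{C} ∩→ {C}; cost 0
[col 6] EPUW: children EPU:{C}, W:{C} ∩→ {C}; cost 0
[col 6] KM: children K:{C}, M:{C} ∩→ {C}; cost 0
[col 6] EKMPUW: children EPUW:{C}, KM:{C} ∩→ {C}; cost 0
[col 6] EKMPUVW: children EKMPUW:{C}, V:{G} ∪→ {C,G}; cost 1
[col 7] EU: children E:{T}, U:{G} ∪→ {G,T}; cost 1
[col 7] EPU: children EU:{G,T}, P:{C} ∪→ {C,G,T}; cost 1
[col 7] EPUW: children EPU:{C,G,T}, W:{A} ∪→ {A,C,G,T}; cost 1
[col 7] KM: children K:{A}, M:{G} ∪→ {A,G}; cost 1
[col 7] EKMPUW: children EPUW:{A,C,G,T}, KM:{A,G} ∩→ {A,G}; cost 0
[col 7] EKMPUVW: children EKMPUW:{A,G}, V:{G} ∩→ {G}; cost 0
per-site changes: [4, 4, 4, 4, 5, 4, 2, 4]; total = 31

31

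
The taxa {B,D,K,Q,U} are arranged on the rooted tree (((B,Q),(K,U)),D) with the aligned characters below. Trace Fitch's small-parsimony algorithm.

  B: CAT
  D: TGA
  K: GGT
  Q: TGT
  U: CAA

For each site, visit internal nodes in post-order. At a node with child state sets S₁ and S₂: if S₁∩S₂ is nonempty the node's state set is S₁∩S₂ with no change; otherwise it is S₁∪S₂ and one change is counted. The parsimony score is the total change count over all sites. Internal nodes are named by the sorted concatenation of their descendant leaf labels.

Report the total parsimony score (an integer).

site 0, node BQ: B={C} ∪ Q={T} → {C,T} (+1)
site 0, node KU: K={G} ∪ U={C} → {C,G} (+1)
site 0, node BKQU: BQ={C,T} ∩ KU={C,G} → {C} (+0)
site 0, node BDKQU: BKQU={C} ∪ D={T} → {C,T} (+1)
site 1, node BQ: B={A} ∪ Q={G} → {A,G} (+1)
site 1, node KU: K={G} ∪ U={A} → {A,G} (+1)
site 1, node BKQU: BQ={A,G} ∩ KU={A,G} → {A,G} (+0)
site 1, node BDKQU: BKQU={A,G} ∩ D={G} → {G} (+0)
site 2, node BQ: B={T} ∩ Q={T} → {T} (+0)
site 2, node KU: K={T} ∪ U={A} → {A,T} (+1)
site 2, node BKQU: BQ={T} ∩ KU={A,T} → {T} (+0)
site 2, node BDKQU: BKQU={T} ∪ D={A} → {A,T} (+1)
per-site changes: [3, 2, 2]; total = 7

7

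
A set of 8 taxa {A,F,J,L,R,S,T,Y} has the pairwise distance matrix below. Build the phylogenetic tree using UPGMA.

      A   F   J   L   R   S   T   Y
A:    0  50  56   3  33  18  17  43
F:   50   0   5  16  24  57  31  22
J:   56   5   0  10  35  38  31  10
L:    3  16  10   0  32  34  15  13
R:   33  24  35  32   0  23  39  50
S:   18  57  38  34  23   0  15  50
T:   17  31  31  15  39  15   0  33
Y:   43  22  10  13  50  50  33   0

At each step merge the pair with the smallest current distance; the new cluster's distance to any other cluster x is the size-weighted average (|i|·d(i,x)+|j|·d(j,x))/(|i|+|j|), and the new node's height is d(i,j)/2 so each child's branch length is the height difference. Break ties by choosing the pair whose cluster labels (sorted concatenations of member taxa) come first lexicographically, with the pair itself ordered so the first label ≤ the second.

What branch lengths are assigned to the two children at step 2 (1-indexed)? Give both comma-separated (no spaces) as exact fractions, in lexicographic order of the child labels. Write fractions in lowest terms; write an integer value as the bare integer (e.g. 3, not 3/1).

5/2,5/2

iteration 1: select A,L (d=3); attach at lengths (3/2, 3/2); label the merged cluster AL
  updated: d(AL,F)=33, d(AL,J)=33, d(AL,R)=65/2, d(AL,S)=26, d(AL,T)=16, d(AL,Y)=28
iteration 2: select F,J (d=5); attach at lengths (5/2, 5/2); label the merged cluster FJ
  updated: d(AL,FJ)=33, d(FJ,R)=59/2, d(FJ,S)=95/2, d(FJ,T)=31, d(FJ,Y)=16
iteration 3: select S,T (d=15); attach at lengths (15/2, 15/2); label the merged cluster ST
  updated: d(AL,ST)=21, d(FJ,ST)=157/4, d(R,ST)=31, d(ST,Y)=83/2
iteration 4: select FJ,Y (d=16); attach at lengths (11/2, 8); label the merged cluster FJY
  updated: d(AL,FJY)=94/3, d(FJY,R)=109/3, d(FJY,ST)=40
iteration 5: select AL,ST (d=21); attach at lengths (9, 3); label the merged cluster ALST
  updated: d(ALST,FJY)=107/3, d(ALST,R)=127/4
iteration 6: select ALST,R (d=127/4); attach at lengths (43/8, 127/8); label the merged cluster ALRST
  updated: d(ALRST,FJY)=179/5
iteration 7: select ALRST,FJY (d=179/5); attach at lengths (81/40, 99/10); label the merged cluster AFJLRSTY
final tree: ((((A:3/2,L:3/2):9,(S:15/2,T:15/2):3):43/8,R:127/8):81/40,((F:5/2,J:5/2):11/2,Y:8):99/10)
total length: 3267/40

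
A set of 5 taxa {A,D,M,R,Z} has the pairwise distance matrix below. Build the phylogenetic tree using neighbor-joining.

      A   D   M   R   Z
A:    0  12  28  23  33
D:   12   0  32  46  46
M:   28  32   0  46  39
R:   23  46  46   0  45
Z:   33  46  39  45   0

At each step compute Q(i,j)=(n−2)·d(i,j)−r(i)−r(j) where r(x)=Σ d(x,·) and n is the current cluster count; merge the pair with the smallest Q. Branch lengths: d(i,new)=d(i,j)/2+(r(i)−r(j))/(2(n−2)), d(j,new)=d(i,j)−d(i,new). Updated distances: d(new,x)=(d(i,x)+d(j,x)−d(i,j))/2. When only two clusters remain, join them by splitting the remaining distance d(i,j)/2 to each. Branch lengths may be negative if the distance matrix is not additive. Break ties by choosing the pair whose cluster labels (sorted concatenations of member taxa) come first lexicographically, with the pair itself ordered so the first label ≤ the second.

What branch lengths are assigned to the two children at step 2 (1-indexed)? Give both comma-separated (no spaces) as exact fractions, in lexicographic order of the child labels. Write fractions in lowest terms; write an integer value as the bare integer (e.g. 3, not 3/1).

47/8,181/8

iteration 1: select A,D (d=12, Q=-196); attach at lengths (-2/3, 38/3); label the merged cluster AD
  updated: d(AD,M)=24, d(AD,R)=57/2, d(AD,Z)=67/2
iteration 2: select AD,R (d=57/2, Q=-297/2); attach at lengths (47/8, 181/8); label the merged cluster ADR
  updated: d(ADR,M)=83/4, d(ADR,Z)=25
iteration 3: select ADR,M (d=83/4, Q=-339/4); attach at lengths (27/8, 139/8); label the merged cluster ADMR
  updated: d(ADMR,Z)=173/8
iteration 4: select ADMR,Z (d=173/8); attach at lengths (173/16, 173/16); label the merged cluster ADMRZ
final tree: ((((A:-2/3,D:38/3):47/8,R:181/8):27/8,M:139/8):173/16,Z:173/16)
total length: 663/8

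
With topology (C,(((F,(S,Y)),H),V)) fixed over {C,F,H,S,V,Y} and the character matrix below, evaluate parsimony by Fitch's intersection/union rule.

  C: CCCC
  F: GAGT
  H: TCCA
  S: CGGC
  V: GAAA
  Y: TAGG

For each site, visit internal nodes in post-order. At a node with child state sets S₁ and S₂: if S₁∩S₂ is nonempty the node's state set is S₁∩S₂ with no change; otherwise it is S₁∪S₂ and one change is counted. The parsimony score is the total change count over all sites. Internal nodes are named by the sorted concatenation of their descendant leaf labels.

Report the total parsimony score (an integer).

13

site 0, node SY: S={C} ∪ Y={T} → {C,T} (+1)
site 0, node FSY: F={G} ∪ SY={C,T} → {C,G,T} (+1)
site 0, node FHSY: FSY={C,G,T} ∩ H={T} → {T} (+0)
site 0, node FHSVY: FHSY={T} ∪ V={G} → {G,T} (+1)
site 0, node CFHSVY: C={C} ∪ FHSVY={G,T} → {C,G,T} (+1)
site 1, node SY: S={G} ∪ Y={A} → {A,G} (+1)
site 1, node FSY: F={A} ∩ SY={A,G} → {A} (+0)
site 1, node FHSY: FSY={A} ∪ H={C} → {A,C} (+1)
site 1, node FHSVY: FHSY={A,C} ∩ V={A} → {A} (+0)
site 1, node CFHSVY: C={C} ∪ FHSVY={A} → {A,C} (+1)
site 2, node SY: S={G} ∩ Y={G} → {G} (+0)
site 2, node FSY: F={G} ∩ SY={G} → {G} (+0)
site 2, node FHSY: FSY={G} ∪ H={C} → {C,G} (+1)
site 2, node FHSVY: FHSY={C,G} ∪ V={A} → {A,C,G} (+1)
site 2, node CFHSVY: C={C} ∩ FHSVY={A,C,G} → {C} (+0)
site 3, node SY: S={C} ∪ Y={G} → {C,G} (+1)
site 3, node FSY: F={T} ∪ SY={C,G} → {C,G,T} (+1)
site 3, node FHSY: FSY={C,G,T} ∪ H={A} → {A,C,G,T} (+1)
site 3, node FHSVY: FHSY={A,C,G,T} ∩ V={A} → {A} (+0)
site 3, node CFHSVY: C={C} ∪ FHSVY={A} → {A,C} (+1)
per-site changes: [4, 3, 2, 4]; total = 13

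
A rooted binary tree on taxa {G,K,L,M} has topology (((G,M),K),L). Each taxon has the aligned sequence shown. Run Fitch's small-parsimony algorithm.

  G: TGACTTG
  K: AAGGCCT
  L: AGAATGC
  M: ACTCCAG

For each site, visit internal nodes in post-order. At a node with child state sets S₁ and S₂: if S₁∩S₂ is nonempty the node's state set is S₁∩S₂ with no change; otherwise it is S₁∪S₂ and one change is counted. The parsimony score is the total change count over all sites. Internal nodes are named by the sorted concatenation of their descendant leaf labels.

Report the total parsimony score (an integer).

site 0, node GM: G={T} ∪ M={A} → {A,T} (+1)
site 0, node GKM: GM={A,T} ∩ K={A} → {A} (+0)
site 0, node GKLM: GKM={A} ∩ L={A} → {A} (+0)
site 1, node GM: G={G} ∪ M={C} → {C,G} (+1)
site 1, node GKM: GM={C,G} ∪ K={A} → {A,C,G} (+1)
site 1, node GKLM: GKM={A,C,G} ∩ L={G} → {G} (+0)
site 2, node GM: G={A} ∪ M={T} → {A,T} (+1)
site 2, node GKM: GM={A,T} ∪ K={G} → {A,G,T} (+1)
site 2, node GKLM: GKM={A,G,T} ∩ L={A} → {A} (+0)
site 3, node GM: G={C} ∩ M={C} → {C} (+0)
site 3, node GKM: GM={C} ∪ K={G} → {C,G} (+1)
site 3, node GKLM: GKM={C,G} ∪ L={A} → {A,C,G} (+1)
site 4, node GM: G={T} ∪ M={C} → {C,T} (+1)
site 4, node GKM: GM={C,T} ∩ K={C} → {C} (+0)
site 4, node GKLM: GKM={C} ∪ L={T} → {C,T} (+1)
site 5, node GM: G={T} ∪ M={A} → {A,T} (+1)
site 5, node GKM: GM={A,T} ∪ K={C} → {A,C,T} (+1)
site 5, node GKLM: GKM={A,C,T} ∪ L={G} → {A,C,G,T} (+1)
site 6, node GM: G={G} ∩ M={G} → {G} (+0)
site 6, node GKM: GM={G} ∪ K={T} → {G,T} (+1)
site 6, node GKLM: GKM={G,T} ∪ L={C} → {C,G,T} (+1)
per-site changes: [1, 2, 2, 2, 2, 3, 2]; total = 14

14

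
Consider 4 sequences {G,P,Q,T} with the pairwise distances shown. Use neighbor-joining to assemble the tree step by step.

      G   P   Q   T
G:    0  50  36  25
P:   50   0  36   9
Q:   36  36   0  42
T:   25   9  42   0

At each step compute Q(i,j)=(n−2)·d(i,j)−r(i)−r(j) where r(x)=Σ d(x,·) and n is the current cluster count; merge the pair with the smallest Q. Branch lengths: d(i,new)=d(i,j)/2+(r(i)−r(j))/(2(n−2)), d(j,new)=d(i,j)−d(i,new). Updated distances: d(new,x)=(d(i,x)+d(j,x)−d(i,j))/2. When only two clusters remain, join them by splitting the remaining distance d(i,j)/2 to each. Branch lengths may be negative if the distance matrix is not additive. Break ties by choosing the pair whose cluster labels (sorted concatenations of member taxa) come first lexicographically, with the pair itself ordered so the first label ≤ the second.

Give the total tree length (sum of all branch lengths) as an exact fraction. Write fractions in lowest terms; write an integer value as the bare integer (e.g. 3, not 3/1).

243/4

step 1: merge (G,Q) at d=36, Q=-153; branch lengths G→69/4, Q→75/4; new cluster GQ
  updated: d(GQ,P)=25, d(GQ,T)=31/2
step 2: merge (GQ,P) at d=25, Q=-99/2; branch lengths GQ→63/4, P→37/4; new cluster GPQ
  updated: d(GPQ,T)=-1/4
step 3: merge (GPQ,T) at d=-1/4; branch lengths GPQ→-1/8, T→-1/8; new cluster GPQT
final tree: (((G:69/4,Q:75/4):63/4,P:37/4):-1/8,T:-1/8)
total length: 243/4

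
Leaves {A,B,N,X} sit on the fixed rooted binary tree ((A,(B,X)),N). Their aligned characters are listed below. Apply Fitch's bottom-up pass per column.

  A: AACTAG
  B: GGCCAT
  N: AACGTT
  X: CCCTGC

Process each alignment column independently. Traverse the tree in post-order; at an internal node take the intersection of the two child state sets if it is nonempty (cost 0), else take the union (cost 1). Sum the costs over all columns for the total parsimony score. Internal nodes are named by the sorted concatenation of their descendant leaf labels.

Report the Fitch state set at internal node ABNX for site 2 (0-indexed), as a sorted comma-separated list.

[col 0] BX: children B:{G}, X:{C} ∪→ {C,G}; cost 1
[col 0] ABX: children A:{A}, BX:{C,G} ∪→ {A,C,G}; cost 1
[col 0] ABNX: children ABX:{A,C,G}, N:{A} ∩→ {A}; cost 0
[col 1] BX: children B:{G}, X:{C} ∪→ {C,G}; cost 1
[col 1] ABX: children A:{A}, BX:{C,G} ∪→ {A,C,G}; cost 1
[col 1] ABNX: children ABX:{A,C,G}, N:{A} ∩→ {A}; cost 0
[col 2] BX: children B:{C}, X:{C} ∩→ {C}; cost 0
[col 2] ABX: children A:{C}, BX:{C} ∩→ {C}; cost 0
[col 2] ABNX: children ABX:{C}, N:{C} ∩→ {C}; cost 0
[col 3] BX: children B:{C}, X:{T} ∪→ {C,T}; cost 1
[col 3] ABX: children A:{T}, BX:{C,T} ∩→ {T}; cost 0
[col 3] ABNX: children ABX:{T}, N:{G} ∪→ {G,T}; cost 1
[col 4] BX: children B:{A}, X:{G} ∪→ {A,G}; cost 1
[col 4] ABX: children A:{A}, BX:{A,G} ∩→ {A}; cost 0
[col 4] ABNX: children ABX:{A}, N:{T} ∪→ {A,T}; cost 1
[col 5] BX: children B:{T}, X:{C} ∪→ {C,T}; cost 1
[col 5] ABX: children A:{G}, BX:{C,T} ∪→ {C,G,T}; cost 1
[col 5] ABNX: children ABX:{C,G,T}, N:{T} ∩→ {T}; cost 0
per-site changes: [2, 2, 0, 2, 2, 2]; total = 10

C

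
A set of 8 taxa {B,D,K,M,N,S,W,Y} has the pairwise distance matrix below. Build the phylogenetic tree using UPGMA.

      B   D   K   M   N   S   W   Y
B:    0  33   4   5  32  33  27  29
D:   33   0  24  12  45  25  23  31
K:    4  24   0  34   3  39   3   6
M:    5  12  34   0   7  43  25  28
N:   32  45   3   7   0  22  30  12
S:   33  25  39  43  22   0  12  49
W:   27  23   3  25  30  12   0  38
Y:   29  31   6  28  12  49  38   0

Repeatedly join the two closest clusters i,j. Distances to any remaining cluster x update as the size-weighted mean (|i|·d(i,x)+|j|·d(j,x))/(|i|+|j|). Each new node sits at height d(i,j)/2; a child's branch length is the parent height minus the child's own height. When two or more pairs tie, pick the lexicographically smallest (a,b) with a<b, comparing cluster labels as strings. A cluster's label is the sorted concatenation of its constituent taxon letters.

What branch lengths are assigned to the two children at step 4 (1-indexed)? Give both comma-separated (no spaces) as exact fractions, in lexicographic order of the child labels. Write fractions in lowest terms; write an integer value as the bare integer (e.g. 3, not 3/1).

step 1: merge (K,N) at d=3; branch lengths K→3/2, N→3/2; new cluster KN
  updated: d(B,KN)=18, d(D,KN)=69/2, d(KN,M)=41/2, d(KN,S)=61/2, d(KN,W)=33/2, d(KN,Y)=9
step 2: merge (B,M) at d=5; branch lengths B→5/2, M→5/2; new cluster BM
  updated: d(BM,D)=45/2, d(BM,KN)=77/4, d(BM,S)=38, d(BM,W)=26, d(BM,Y)=57/2
step 3: merge (KN,Y) at d=9; branch lengths KN→3, Y→9/2; new cluster KNY
  updated: d(BM,KNY)=67/3, d(D,KNY)=100/3, d(KNY,S)=110/3, d(KNY,W)=71/3
step 4: merge (S,W) at d=12; branch lengths S→6, W→6; new cluster SW
  updated: d(BM,SW)=32, d(D,SW)=24, d(KNY,SW)=181/6
step 5: merge (BM,KNY) at d=67/3; branch lengths BM→26/3, KNY→20/3; new cluster BKMNY
  updated: d(BKMNY,D)=29, d(BKMNY,SW)=309/10
step 6: merge (D,SW) at d=24; branch lengths D→12, SW→6; new cluster DSW
  updated: d(BKMNY,DSW)=454/15
step 7: merge (BKMNY,DSW) at d=454/15; branch lengths BKMNY→119/30, DSW→47/15; new cluster BDKMNSWY
final tree: (((B:5/2,M:5/2):26/3,((K:3/2,N:3/2):3,Y:9/2):20/3):119/30,(D:12,(S:6,W:6):6):47/15)
total length: 1019/15

6,6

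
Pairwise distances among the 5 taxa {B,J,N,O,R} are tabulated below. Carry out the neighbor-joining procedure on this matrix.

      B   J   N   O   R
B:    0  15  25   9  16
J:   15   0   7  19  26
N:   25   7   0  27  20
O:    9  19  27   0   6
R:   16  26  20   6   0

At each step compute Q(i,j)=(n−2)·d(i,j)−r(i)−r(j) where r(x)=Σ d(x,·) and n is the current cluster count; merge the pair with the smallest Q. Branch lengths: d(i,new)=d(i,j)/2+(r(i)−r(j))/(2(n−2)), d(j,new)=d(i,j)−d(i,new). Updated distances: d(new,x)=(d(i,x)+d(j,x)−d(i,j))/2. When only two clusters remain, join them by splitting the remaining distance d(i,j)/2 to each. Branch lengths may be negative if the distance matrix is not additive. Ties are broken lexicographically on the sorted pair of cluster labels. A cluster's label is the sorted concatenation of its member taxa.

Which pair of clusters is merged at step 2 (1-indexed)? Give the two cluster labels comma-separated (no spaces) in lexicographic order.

B,JN

step 1: merge (J,N) at d=7, Q=-125; branch lengths J→3/2, N→11/2; new cluster JN
  updated: d(B,JN)=33/2, d(JN,O)=39/2, d(JN,R)=39/2
step 2: merge (B,JN) at d=33/2, Q=-64; branch lengths B→19/4, JN→47/4; new cluster BJN
  updated: d(BJN,O)=6, d(BJN,R)=19/2
step 3: merge (BJN,O) at d=6, Q=-43/2; branch lengths BJN→19/4, O→5/4; new cluster BJNO
  updated: d(BJNO,R)=19/4
step 4: merge (BJNO,R) at d=19/4; branch lengths BJNO→19/8, R→19/8; new cluster BJNOR
final tree: (((B:19/4,(J:3/2,N:11/2):47/4):19/4,O:5/4):19/8,R:19/8)
total length: 137/4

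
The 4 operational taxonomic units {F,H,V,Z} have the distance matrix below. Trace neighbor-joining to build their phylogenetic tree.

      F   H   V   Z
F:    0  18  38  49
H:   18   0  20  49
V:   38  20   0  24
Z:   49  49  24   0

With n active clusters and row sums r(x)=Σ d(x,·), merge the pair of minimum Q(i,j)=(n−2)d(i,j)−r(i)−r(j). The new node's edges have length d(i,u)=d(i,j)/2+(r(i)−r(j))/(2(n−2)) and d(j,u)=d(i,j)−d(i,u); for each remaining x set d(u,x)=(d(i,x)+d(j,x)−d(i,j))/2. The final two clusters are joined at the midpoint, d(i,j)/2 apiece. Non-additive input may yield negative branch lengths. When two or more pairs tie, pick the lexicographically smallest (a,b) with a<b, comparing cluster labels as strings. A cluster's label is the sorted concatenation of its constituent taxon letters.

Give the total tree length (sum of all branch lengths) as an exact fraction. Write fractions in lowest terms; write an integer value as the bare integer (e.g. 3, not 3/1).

iteration 1: select F,H (d=18, Q=-156); attach at lengths (27/2, 9/2); label the merged cluster FH
  updated: d(FH,V)=20, d(FH,Z)=40
iteration 2: select FH,V (d=20, Q=-84); attach at lengths (18, 2); label the merged cluster FHV
  updated: d(FHV,Z)=22
iteration 3: select FHV,Z (d=22); attach at lengths (11, 11); label the merged cluster FHVZ
final tree: (((F:27/2,H:9/2):18,V:2):11,Z:11)
total length: 60

60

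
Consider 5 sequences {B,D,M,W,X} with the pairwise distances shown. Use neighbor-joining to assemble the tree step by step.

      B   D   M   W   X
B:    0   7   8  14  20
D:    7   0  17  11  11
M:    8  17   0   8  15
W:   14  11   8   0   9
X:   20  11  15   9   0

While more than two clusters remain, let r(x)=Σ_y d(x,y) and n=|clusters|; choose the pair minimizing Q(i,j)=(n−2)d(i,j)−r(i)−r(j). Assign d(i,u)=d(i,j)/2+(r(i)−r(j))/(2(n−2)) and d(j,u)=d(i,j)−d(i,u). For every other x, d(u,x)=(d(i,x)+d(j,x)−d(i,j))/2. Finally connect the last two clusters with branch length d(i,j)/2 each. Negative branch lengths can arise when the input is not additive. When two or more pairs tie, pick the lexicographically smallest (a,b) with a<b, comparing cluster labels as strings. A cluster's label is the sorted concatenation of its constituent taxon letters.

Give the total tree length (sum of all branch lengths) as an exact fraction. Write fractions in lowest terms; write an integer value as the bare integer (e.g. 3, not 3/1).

step 1: merge (B,D) at d=7, Q=-74; branch lengths B→4, D→3; new cluster BD
  updated: d(BD,M)=9, d(BD,W)=9, d(BD,X)=12
step 2: merge (BD,M) at d=9, Q=-44; branch lengths BD→4, M→5; new cluster BDM
  updated: d(BDM,W)=4, d(BDM,X)=9
step 3: merge (BDM,W) at d=4, Q=-22; branch lengths BDM→2, W→2; new cluster BDMW
  updated: d(BDMW,X)=7
step 4: merge (BDMW,X) at d=7; branch lengths BDMW→7/2, X→7/2; new cluster BDMWX
final tree: ((((B:4,D:3):4,M:5):2,W:2):7/2,X:7/2)
total length: 27

27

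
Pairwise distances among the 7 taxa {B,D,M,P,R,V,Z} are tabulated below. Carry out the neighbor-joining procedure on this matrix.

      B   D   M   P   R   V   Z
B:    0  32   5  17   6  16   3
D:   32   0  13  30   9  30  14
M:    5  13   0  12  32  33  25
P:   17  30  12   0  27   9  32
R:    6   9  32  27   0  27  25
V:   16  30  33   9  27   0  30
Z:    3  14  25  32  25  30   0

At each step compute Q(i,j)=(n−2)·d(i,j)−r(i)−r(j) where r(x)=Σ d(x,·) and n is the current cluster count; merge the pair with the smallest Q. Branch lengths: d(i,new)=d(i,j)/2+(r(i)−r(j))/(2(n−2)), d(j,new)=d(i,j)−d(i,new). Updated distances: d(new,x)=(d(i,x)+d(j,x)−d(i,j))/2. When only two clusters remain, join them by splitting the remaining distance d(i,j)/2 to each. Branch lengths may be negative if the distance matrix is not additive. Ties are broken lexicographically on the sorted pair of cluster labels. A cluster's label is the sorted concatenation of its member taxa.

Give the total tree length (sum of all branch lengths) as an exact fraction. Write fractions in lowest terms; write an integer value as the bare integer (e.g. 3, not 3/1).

861/16

step 1: merge (P,V) at d=9, Q=-227; branch lengths P→27/10, V→63/10; new cluster PV
  updated: d(B,PV)=12, d(D,PV)=51/2, d(M,PV)=18, d(PV,R)=45/2, d(PV,Z)=53/2
step 2: merge (D,R) at d=9, Q=-152; branch lengths D→35/8, R→37/8; new cluster DR
  updated: d(B,DR)=29/2, d(DR,M)=18, d(DR,PV)=39/2, d(DR,Z)=15
step 3: merge (B,Z) at d=3, Q=-95; branch lengths B→-13/3, Z→22/3; new cluster BZ
  updated: d(BZ,DR)=53/4, d(BZ,M)=27/2, d(BZ,PV)=71/4
step 4: merge (BZ,DR) at d=53/4, Q=-275/4; branch lengths BZ→81/16, DR→131/16; new cluster BDRZ
  updated: d(BDRZ,M)=73/8, d(BDRZ,PV)=12
step 5: merge (BDRZ,M) at d=73/8, Q=-313/8; branch lengths BDRZ→25/16, M→121/16; new cluster BDMRZ
  updated: d(BDMRZ,PV)=167/16
step 6: merge (BDMRZ,PV) at d=167/16; branch lengths BDMRZ→167/32, PV→167/32; new cluster BDMPRVZ
final tree: ((((B:-13/3,Z:22/3):81/16,(D:35/8,R:37/8):131/16):25/16,M:121/16):167/32,(P:27/10,V:63/10):167/32)
total length: 861/16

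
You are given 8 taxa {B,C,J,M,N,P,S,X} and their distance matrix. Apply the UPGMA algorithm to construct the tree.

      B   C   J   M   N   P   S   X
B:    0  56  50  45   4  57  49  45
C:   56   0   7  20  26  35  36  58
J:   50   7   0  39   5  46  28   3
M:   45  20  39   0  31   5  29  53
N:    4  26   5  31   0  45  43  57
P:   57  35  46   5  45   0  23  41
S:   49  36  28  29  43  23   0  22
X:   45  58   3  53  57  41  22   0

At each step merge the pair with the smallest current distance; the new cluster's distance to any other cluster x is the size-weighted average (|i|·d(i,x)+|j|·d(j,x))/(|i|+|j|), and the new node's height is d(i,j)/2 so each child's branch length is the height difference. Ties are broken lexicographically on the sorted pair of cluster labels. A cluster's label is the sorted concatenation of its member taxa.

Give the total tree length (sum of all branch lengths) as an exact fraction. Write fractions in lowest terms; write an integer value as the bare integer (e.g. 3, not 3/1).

iteration 1: select J,X (d=3); attach at lengths (3/2, 3/2); label the merged cluster JX
  updated: d(B,JX)=95/2, d(C,JX)=65/2, d(JX,M)=46, d(JX,N)=31, d(JX,P)=87/2, d(JX,S)=25
iteration 2: select B,N (d=4); attach at lengths (2, 2); label the merged cluster BN
  updated: d(BN,C)=41, d(BN,JX)=157/4, d(BN,M)=38, d(BN,P)=51, d(BN,S)=46
iteration 3: select M,P (d=5); attach at lengths (5/2, 5/2); label the merged cluster MP
  updated: d(BN,MP)=89/2, d(C,MP)=55/2, d(JX,MP)=179/4, d(MP,S)=26
iteration 4: select JX,S (d=25); attach at lengths (11, 25/2); label the merged cluster JSX
  updated: d(BN,JSX)=83/2, d(C,JSX)=101/3, d(JSX,MP)=77/2
iteration 5: select C,MP (d=55/2); attach at lengths (55/4, 45/4); label the merged cluster CMP
  updated: d(BN,CMP)=130/3, d(CMP,JSX)=332/9
iteration 6: select CMP,JSX (d=332/9); attach at lengths (169/36, 107/18); label the merged cluster CJMPSX
  updated: d(BN,CJMPSX)=509/12
iteration 7: select BN,CJMPSX (d=509/12); attach at lengths (461/24, 199/72); label the merged cluster BCJMNPSX
final tree: ((B:2,N:2):461/24,((C:55/4,(M:5/2,P:5/2):45/4):169/36,((J:3/2,X:3/2):11,S:25/2):107/18):199/72)
total length: 838/9

838/9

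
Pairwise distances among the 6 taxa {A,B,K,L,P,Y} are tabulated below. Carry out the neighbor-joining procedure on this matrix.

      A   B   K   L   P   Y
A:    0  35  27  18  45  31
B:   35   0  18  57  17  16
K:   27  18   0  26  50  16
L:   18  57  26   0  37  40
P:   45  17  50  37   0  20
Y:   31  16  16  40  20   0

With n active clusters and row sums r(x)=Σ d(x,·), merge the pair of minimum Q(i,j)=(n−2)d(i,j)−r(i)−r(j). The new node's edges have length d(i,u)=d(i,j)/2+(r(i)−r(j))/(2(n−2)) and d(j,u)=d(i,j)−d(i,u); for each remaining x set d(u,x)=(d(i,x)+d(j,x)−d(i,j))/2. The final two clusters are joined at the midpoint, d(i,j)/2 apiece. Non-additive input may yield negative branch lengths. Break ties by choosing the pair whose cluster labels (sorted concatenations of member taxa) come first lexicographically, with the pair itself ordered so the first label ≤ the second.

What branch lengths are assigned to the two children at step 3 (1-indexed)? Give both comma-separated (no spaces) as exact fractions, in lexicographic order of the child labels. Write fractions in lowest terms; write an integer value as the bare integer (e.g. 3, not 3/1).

iteration 1: select A,L (d=18, Q=-262); attach at lengths (25/4, 47/4); label the merged cluster AL
  updated: d(AL,B)=37, d(AL,K)=35/2, d(AL,P)=32, d(AL,Y)=53/2
iteration 2: select AL,K (d=35/2, Q=-162); attach at lengths (32/3, 41/6); label the merged cluster AKL
  updated: d(AKL,B)=75/4, d(AKL,P)=129/4, d(AKL,Y)=25/2
iteration 3: select AKL,Y (d=25/2, Q=-87); attach at lengths (10, 5/2); label the merged cluster AKLY
  updated: d(AKLY,B)=89/8, d(AKLY,P)=159/8
iteration 4: select AKLY,B (d=89/8, Q=-48); attach at lengths (7, 33/8); label the merged cluster ABKLY
  updated: d(ABKLY,P)=103/8
iteration 5: select ABKLY,P (d=103/8); attach at lengths (103/16, 103/16); label the merged cluster ABKLPY
final tree: (((((A:25/4,L:47/4):32/3,K:41/6):10,Y:5/2):7,B:33/8):103/16,P:103/16)
total length: 72

10,5/2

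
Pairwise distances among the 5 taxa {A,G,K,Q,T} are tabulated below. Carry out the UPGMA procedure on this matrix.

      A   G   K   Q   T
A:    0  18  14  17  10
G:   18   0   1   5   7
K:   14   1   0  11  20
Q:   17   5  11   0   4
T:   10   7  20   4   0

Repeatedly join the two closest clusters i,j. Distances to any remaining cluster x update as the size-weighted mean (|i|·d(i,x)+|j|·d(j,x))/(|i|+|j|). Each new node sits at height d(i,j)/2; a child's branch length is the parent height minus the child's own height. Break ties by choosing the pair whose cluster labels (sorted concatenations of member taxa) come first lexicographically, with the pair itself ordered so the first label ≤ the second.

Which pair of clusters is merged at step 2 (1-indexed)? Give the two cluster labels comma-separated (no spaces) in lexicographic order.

1. join G+K (d=1) ⇒ GK; edges |G|=1/2, |K|=1/2
  updated: d(A,GK)=16, d(GK,Q)=8, d(GK,T)=27/2
2. join Q+T (d=4) ⇒ QT; edges |Q|=2, |T|=2
  updated: d(A,QT)=27/2, d(GK,QT)=43/4
3. join GK+QT (d=43/4) ⇒ GKQT; edges |GK|=39/8, |QT|=27/8
  updated: d(A,GKQT)=59/4
4. join A+GKQT (d=59/4) ⇒ AGKQT; edges |A|=59/8, |GKQT|=2
final tree: (A:59/8,((G:1/2,K:1/2):39/8,(Q:2,T:2):27/8):2)
total length: 181/8

Q,T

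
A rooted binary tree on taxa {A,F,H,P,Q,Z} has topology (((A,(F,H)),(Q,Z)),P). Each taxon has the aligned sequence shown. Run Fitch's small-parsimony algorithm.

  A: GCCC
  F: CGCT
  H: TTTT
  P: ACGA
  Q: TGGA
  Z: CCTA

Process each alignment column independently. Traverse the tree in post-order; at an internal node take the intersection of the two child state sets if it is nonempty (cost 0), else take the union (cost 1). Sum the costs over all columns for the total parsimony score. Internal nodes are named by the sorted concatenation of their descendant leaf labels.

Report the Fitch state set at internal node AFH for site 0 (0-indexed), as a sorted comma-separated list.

C,G,T

[col 0] FH: children F:{C}, H:{T} ∪→ {C,T}; cost 1
[col 0] AFH: children A:{G}, FH:{C,T} ∪→ {C,G,T}; cost 1
[col 0] QZ: children Q:{T}, Z:{C} ∪→ {C,T}; cost 1
[col 0] AFHQZ: children AFH:{C,G,T}, QZ:{C,T} ∩→ {C,T}; cost 0
[col 0] AFHPQZ: children AFHQZ:{C,T}, P:{A} ∪→ {A,C,T}; cost 1
[col 1] FH: children F:{G}, H:{T} ∪→ {G,T}; cost 1
[col 1] AFH: children A:{C}, FH:{G,T} ∪→ {C,G,T}; cost 1
[col 1] QZ: children Q:{G}, Z:{C} ∪→ {C,G}; cost 1
[col 1] AFHQZ: children AFH:{C,G,T}, QZ:{C,G} ∩→ {C,G}; cost 0
[col 1] AFHPQZ: children AFHQZ:{C,G}, P:{C} ∩→ {C}; cost 0
[col 2] FH: children F:{C}, H:{T} ∪→ {C,T}; cost 1
[col 2] AFH: children A:{C}, FH:{C,T} ∩→ {C}; cost 0
[col 2] QZ: children Q:{G}, Z:{T} ∪→ {G,T}; cost 1
[col 2] AFHQZ: children AFH:{C}, QZ:{G,T} ∪→ {C,G,T}; cost 1
[col 2] AFHPQZ: children AFHQZ:{C,G,T}, P:{G} ∩→ {G}; cost 0
[col 3] FH: children F:{T}, H:{T} ∩→ {T}; cost 0
[col 3] AFH: children A:{C}, FH:{T} ∪→ {C,T}; cost 1
[col 3] QZ: children Q:{A}, Z:{A} ∩→ {A}; cost 0
[col 3] AFHQZ: children AFH:{C,T}, QZ:{A} ∪→ {A,C,T}; cost 1
[col 3] AFHPQZ: children AFHQZ:{A,C,T}, P:{A} ∩→ {A}; cost 0
per-site changes: [4, 3, 3, 2]; total = 12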